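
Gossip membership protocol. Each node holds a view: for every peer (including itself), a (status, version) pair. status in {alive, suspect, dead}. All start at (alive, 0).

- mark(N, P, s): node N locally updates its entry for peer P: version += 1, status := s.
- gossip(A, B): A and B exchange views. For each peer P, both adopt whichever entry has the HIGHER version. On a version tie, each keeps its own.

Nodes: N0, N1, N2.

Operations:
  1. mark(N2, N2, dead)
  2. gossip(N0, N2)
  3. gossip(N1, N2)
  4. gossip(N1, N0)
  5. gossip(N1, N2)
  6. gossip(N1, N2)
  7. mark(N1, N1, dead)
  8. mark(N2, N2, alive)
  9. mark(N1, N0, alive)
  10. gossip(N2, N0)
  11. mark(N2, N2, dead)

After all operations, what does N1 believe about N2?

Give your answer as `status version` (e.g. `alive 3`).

Op 1: N2 marks N2=dead -> (dead,v1)
Op 2: gossip N0<->N2 -> N0.N0=(alive,v0) N0.N1=(alive,v0) N0.N2=(dead,v1) | N2.N0=(alive,v0) N2.N1=(alive,v0) N2.N2=(dead,v1)
Op 3: gossip N1<->N2 -> N1.N0=(alive,v0) N1.N1=(alive,v0) N1.N2=(dead,v1) | N2.N0=(alive,v0) N2.N1=(alive,v0) N2.N2=(dead,v1)
Op 4: gossip N1<->N0 -> N1.N0=(alive,v0) N1.N1=(alive,v0) N1.N2=(dead,v1) | N0.N0=(alive,v0) N0.N1=(alive,v0) N0.N2=(dead,v1)
Op 5: gossip N1<->N2 -> N1.N0=(alive,v0) N1.N1=(alive,v0) N1.N2=(dead,v1) | N2.N0=(alive,v0) N2.N1=(alive,v0) N2.N2=(dead,v1)
Op 6: gossip N1<->N2 -> N1.N0=(alive,v0) N1.N1=(alive,v0) N1.N2=(dead,v1) | N2.N0=(alive,v0) N2.N1=(alive,v0) N2.N2=(dead,v1)
Op 7: N1 marks N1=dead -> (dead,v1)
Op 8: N2 marks N2=alive -> (alive,v2)
Op 9: N1 marks N0=alive -> (alive,v1)
Op 10: gossip N2<->N0 -> N2.N0=(alive,v0) N2.N1=(alive,v0) N2.N2=(alive,v2) | N0.N0=(alive,v0) N0.N1=(alive,v0) N0.N2=(alive,v2)
Op 11: N2 marks N2=dead -> (dead,v3)

Answer: dead 1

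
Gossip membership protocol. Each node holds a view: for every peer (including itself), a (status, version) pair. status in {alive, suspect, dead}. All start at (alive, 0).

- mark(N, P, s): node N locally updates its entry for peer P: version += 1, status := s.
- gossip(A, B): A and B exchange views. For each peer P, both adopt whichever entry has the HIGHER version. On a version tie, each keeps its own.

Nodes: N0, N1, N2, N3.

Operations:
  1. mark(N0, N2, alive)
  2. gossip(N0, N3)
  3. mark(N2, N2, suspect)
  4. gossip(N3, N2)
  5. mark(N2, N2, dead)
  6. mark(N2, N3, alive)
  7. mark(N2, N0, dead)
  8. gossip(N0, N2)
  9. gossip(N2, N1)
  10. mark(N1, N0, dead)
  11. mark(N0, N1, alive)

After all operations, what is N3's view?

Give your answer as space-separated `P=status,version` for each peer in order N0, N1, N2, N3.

Answer: N0=alive,0 N1=alive,0 N2=alive,1 N3=alive,0

Derivation:
Op 1: N0 marks N2=alive -> (alive,v1)
Op 2: gossip N0<->N3 -> N0.N0=(alive,v0) N0.N1=(alive,v0) N0.N2=(alive,v1) N0.N3=(alive,v0) | N3.N0=(alive,v0) N3.N1=(alive,v0) N3.N2=(alive,v1) N3.N3=(alive,v0)
Op 3: N2 marks N2=suspect -> (suspect,v1)
Op 4: gossip N3<->N2 -> N3.N0=(alive,v0) N3.N1=(alive,v0) N3.N2=(alive,v1) N3.N3=(alive,v0) | N2.N0=(alive,v0) N2.N1=(alive,v0) N2.N2=(suspect,v1) N2.N3=(alive,v0)
Op 5: N2 marks N2=dead -> (dead,v2)
Op 6: N2 marks N3=alive -> (alive,v1)
Op 7: N2 marks N0=dead -> (dead,v1)
Op 8: gossip N0<->N2 -> N0.N0=(dead,v1) N0.N1=(alive,v0) N0.N2=(dead,v2) N0.N3=(alive,v1) | N2.N0=(dead,v1) N2.N1=(alive,v0) N2.N2=(dead,v2) N2.N3=(alive,v1)
Op 9: gossip N2<->N1 -> N2.N0=(dead,v1) N2.N1=(alive,v0) N2.N2=(dead,v2) N2.N3=(alive,v1) | N1.N0=(dead,v1) N1.N1=(alive,v0) N1.N2=(dead,v2) N1.N3=(alive,v1)
Op 10: N1 marks N0=dead -> (dead,v2)
Op 11: N0 marks N1=alive -> (alive,v1)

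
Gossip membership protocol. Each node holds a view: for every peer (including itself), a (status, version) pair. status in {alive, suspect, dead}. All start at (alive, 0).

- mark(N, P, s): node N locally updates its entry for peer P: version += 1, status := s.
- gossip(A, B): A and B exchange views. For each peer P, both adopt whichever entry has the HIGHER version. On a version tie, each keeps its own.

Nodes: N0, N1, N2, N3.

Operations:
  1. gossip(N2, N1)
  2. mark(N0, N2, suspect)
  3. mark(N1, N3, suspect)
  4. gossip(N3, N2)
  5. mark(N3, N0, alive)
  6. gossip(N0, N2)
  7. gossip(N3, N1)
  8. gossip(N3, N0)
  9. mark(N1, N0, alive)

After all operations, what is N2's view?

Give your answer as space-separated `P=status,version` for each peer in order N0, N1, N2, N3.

Answer: N0=alive,0 N1=alive,0 N2=suspect,1 N3=alive,0

Derivation:
Op 1: gossip N2<->N1 -> N2.N0=(alive,v0) N2.N1=(alive,v0) N2.N2=(alive,v0) N2.N3=(alive,v0) | N1.N0=(alive,v0) N1.N1=(alive,v0) N1.N2=(alive,v0) N1.N3=(alive,v0)
Op 2: N0 marks N2=suspect -> (suspect,v1)
Op 3: N1 marks N3=suspect -> (suspect,v1)
Op 4: gossip N3<->N2 -> N3.N0=(alive,v0) N3.N1=(alive,v0) N3.N2=(alive,v0) N3.N3=(alive,v0) | N2.N0=(alive,v0) N2.N1=(alive,v0) N2.N2=(alive,v0) N2.N3=(alive,v0)
Op 5: N3 marks N0=alive -> (alive,v1)
Op 6: gossip N0<->N2 -> N0.N0=(alive,v0) N0.N1=(alive,v0) N0.N2=(suspect,v1) N0.N3=(alive,v0) | N2.N0=(alive,v0) N2.N1=(alive,v0) N2.N2=(suspect,v1) N2.N3=(alive,v0)
Op 7: gossip N3<->N1 -> N3.N0=(alive,v1) N3.N1=(alive,v0) N3.N2=(alive,v0) N3.N3=(suspect,v1) | N1.N0=(alive,v1) N1.N1=(alive,v0) N1.N2=(alive,v0) N1.N3=(suspect,v1)
Op 8: gossip N3<->N0 -> N3.N0=(alive,v1) N3.N1=(alive,v0) N3.N2=(suspect,v1) N3.N3=(suspect,v1) | N0.N0=(alive,v1) N0.N1=(alive,v0) N0.N2=(suspect,v1) N0.N3=(suspect,v1)
Op 9: N1 marks N0=alive -> (alive,v2)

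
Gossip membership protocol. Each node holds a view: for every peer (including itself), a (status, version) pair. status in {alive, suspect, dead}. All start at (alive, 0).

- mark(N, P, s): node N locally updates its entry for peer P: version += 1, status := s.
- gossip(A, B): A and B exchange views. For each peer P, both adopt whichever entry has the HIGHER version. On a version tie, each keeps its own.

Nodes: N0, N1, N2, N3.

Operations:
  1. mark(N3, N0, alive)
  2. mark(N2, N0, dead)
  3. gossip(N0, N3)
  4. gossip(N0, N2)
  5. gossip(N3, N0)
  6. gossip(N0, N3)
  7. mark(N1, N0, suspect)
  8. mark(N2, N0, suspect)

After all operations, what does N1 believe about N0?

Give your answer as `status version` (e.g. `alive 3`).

Answer: suspect 1

Derivation:
Op 1: N3 marks N0=alive -> (alive,v1)
Op 2: N2 marks N0=dead -> (dead,v1)
Op 3: gossip N0<->N3 -> N0.N0=(alive,v1) N0.N1=(alive,v0) N0.N2=(alive,v0) N0.N3=(alive,v0) | N3.N0=(alive,v1) N3.N1=(alive,v0) N3.N2=(alive,v0) N3.N3=(alive,v0)
Op 4: gossip N0<->N2 -> N0.N0=(alive,v1) N0.N1=(alive,v0) N0.N2=(alive,v0) N0.N3=(alive,v0) | N2.N0=(dead,v1) N2.N1=(alive,v0) N2.N2=(alive,v0) N2.N3=(alive,v0)
Op 5: gossip N3<->N0 -> N3.N0=(alive,v1) N3.N1=(alive,v0) N3.N2=(alive,v0) N3.N3=(alive,v0) | N0.N0=(alive,v1) N0.N1=(alive,v0) N0.N2=(alive,v0) N0.N3=(alive,v0)
Op 6: gossip N0<->N3 -> N0.N0=(alive,v1) N0.N1=(alive,v0) N0.N2=(alive,v0) N0.N3=(alive,v0) | N3.N0=(alive,v1) N3.N1=(alive,v0) N3.N2=(alive,v0) N3.N3=(alive,v0)
Op 7: N1 marks N0=suspect -> (suspect,v1)
Op 8: N2 marks N0=suspect -> (suspect,v2)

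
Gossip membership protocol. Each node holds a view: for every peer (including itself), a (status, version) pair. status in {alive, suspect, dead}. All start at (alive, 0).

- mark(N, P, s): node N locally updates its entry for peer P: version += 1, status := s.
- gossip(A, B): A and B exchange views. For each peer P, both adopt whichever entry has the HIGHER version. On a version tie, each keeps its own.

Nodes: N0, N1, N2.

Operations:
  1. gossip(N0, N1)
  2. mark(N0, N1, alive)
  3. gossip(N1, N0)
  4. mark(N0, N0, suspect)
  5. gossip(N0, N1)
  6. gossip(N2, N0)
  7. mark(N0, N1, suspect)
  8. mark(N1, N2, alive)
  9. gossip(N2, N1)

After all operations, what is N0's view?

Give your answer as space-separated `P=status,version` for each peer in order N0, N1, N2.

Op 1: gossip N0<->N1 -> N0.N0=(alive,v0) N0.N1=(alive,v0) N0.N2=(alive,v0) | N1.N0=(alive,v0) N1.N1=(alive,v0) N1.N2=(alive,v0)
Op 2: N0 marks N1=alive -> (alive,v1)
Op 3: gossip N1<->N0 -> N1.N0=(alive,v0) N1.N1=(alive,v1) N1.N2=(alive,v0) | N0.N0=(alive,v0) N0.N1=(alive,v1) N0.N2=(alive,v0)
Op 4: N0 marks N0=suspect -> (suspect,v1)
Op 5: gossip N0<->N1 -> N0.N0=(suspect,v1) N0.N1=(alive,v1) N0.N2=(alive,v0) | N1.N0=(suspect,v1) N1.N1=(alive,v1) N1.N2=(alive,v0)
Op 6: gossip N2<->N0 -> N2.N0=(suspect,v1) N2.N1=(alive,v1) N2.N2=(alive,v0) | N0.N0=(suspect,v1) N0.N1=(alive,v1) N0.N2=(alive,v0)
Op 7: N0 marks N1=suspect -> (suspect,v2)
Op 8: N1 marks N2=alive -> (alive,v1)
Op 9: gossip N2<->N1 -> N2.N0=(suspect,v1) N2.N1=(alive,v1) N2.N2=(alive,v1) | N1.N0=(suspect,v1) N1.N1=(alive,v1) N1.N2=(alive,v1)

Answer: N0=suspect,1 N1=suspect,2 N2=alive,0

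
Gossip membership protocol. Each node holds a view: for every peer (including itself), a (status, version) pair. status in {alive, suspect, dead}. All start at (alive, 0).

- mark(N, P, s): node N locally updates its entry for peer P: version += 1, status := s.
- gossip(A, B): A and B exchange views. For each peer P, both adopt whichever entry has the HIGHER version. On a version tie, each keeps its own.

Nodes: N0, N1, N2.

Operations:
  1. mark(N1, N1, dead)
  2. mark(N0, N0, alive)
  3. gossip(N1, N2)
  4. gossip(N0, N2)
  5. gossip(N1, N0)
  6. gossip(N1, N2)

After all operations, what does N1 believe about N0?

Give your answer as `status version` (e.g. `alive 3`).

Answer: alive 1

Derivation:
Op 1: N1 marks N1=dead -> (dead,v1)
Op 2: N0 marks N0=alive -> (alive,v1)
Op 3: gossip N1<->N2 -> N1.N0=(alive,v0) N1.N1=(dead,v1) N1.N2=(alive,v0) | N2.N0=(alive,v0) N2.N1=(dead,v1) N2.N2=(alive,v0)
Op 4: gossip N0<->N2 -> N0.N0=(alive,v1) N0.N1=(dead,v1) N0.N2=(alive,v0) | N2.N0=(alive,v1) N2.N1=(dead,v1) N2.N2=(alive,v0)
Op 5: gossip N1<->N0 -> N1.N0=(alive,v1) N1.N1=(dead,v1) N1.N2=(alive,v0) | N0.N0=(alive,v1) N0.N1=(dead,v1) N0.N2=(alive,v0)
Op 6: gossip N1<->N2 -> N1.N0=(alive,v1) N1.N1=(dead,v1) N1.N2=(alive,v0) | N2.N0=(alive,v1) N2.N1=(dead,v1) N2.N2=(alive,v0)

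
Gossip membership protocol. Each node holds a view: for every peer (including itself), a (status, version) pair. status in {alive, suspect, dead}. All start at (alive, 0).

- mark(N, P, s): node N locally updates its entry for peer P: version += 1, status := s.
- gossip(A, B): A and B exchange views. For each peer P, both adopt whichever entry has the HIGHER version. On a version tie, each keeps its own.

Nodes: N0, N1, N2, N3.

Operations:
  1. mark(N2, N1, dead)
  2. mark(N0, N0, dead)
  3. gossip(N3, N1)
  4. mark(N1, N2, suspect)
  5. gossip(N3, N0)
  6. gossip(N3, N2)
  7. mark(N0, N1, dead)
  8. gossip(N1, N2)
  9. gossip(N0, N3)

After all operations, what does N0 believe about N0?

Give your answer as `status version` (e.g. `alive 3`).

Answer: dead 1

Derivation:
Op 1: N2 marks N1=dead -> (dead,v1)
Op 2: N0 marks N0=dead -> (dead,v1)
Op 3: gossip N3<->N1 -> N3.N0=(alive,v0) N3.N1=(alive,v0) N3.N2=(alive,v0) N3.N3=(alive,v0) | N1.N0=(alive,v0) N1.N1=(alive,v0) N1.N2=(alive,v0) N1.N3=(alive,v0)
Op 4: N1 marks N2=suspect -> (suspect,v1)
Op 5: gossip N3<->N0 -> N3.N0=(dead,v1) N3.N1=(alive,v0) N3.N2=(alive,v0) N3.N3=(alive,v0) | N0.N0=(dead,v1) N0.N1=(alive,v0) N0.N2=(alive,v0) N0.N3=(alive,v0)
Op 6: gossip N3<->N2 -> N3.N0=(dead,v1) N3.N1=(dead,v1) N3.N2=(alive,v0) N3.N3=(alive,v0) | N2.N0=(dead,v1) N2.N1=(dead,v1) N2.N2=(alive,v0) N2.N3=(alive,v0)
Op 7: N0 marks N1=dead -> (dead,v1)
Op 8: gossip N1<->N2 -> N1.N0=(dead,v1) N1.N1=(dead,v1) N1.N2=(suspect,v1) N1.N3=(alive,v0) | N2.N0=(dead,v1) N2.N1=(dead,v1) N2.N2=(suspect,v1) N2.N3=(alive,v0)
Op 9: gossip N0<->N3 -> N0.N0=(dead,v1) N0.N1=(dead,v1) N0.N2=(alive,v0) N0.N3=(alive,v0) | N3.N0=(dead,v1) N3.N1=(dead,v1) N3.N2=(alive,v0) N3.N3=(alive,v0)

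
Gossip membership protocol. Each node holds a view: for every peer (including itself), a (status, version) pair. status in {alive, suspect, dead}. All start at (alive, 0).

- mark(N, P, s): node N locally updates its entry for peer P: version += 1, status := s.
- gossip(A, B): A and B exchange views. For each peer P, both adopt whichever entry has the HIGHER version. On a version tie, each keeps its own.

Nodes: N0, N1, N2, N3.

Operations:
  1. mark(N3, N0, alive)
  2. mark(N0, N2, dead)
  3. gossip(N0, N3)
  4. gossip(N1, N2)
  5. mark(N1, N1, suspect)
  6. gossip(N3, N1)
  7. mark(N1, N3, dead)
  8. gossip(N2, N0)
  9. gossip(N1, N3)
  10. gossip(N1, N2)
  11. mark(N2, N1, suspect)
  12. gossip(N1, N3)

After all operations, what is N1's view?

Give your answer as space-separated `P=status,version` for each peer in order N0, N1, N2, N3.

Answer: N0=alive,1 N1=suspect,1 N2=dead,1 N3=dead,1

Derivation:
Op 1: N3 marks N0=alive -> (alive,v1)
Op 2: N0 marks N2=dead -> (dead,v1)
Op 3: gossip N0<->N3 -> N0.N0=(alive,v1) N0.N1=(alive,v0) N0.N2=(dead,v1) N0.N3=(alive,v0) | N3.N0=(alive,v1) N3.N1=(alive,v0) N3.N2=(dead,v1) N3.N3=(alive,v0)
Op 4: gossip N1<->N2 -> N1.N0=(alive,v0) N1.N1=(alive,v0) N1.N2=(alive,v0) N1.N3=(alive,v0) | N2.N0=(alive,v0) N2.N1=(alive,v0) N2.N2=(alive,v0) N2.N3=(alive,v0)
Op 5: N1 marks N1=suspect -> (suspect,v1)
Op 6: gossip N3<->N1 -> N3.N0=(alive,v1) N3.N1=(suspect,v1) N3.N2=(dead,v1) N3.N3=(alive,v0) | N1.N0=(alive,v1) N1.N1=(suspect,v1) N1.N2=(dead,v1) N1.N3=(alive,v0)
Op 7: N1 marks N3=dead -> (dead,v1)
Op 8: gossip N2<->N0 -> N2.N0=(alive,v1) N2.N1=(alive,v0) N2.N2=(dead,v1) N2.N3=(alive,v0) | N0.N0=(alive,v1) N0.N1=(alive,v0) N0.N2=(dead,v1) N0.N3=(alive,v0)
Op 9: gossip N1<->N3 -> N1.N0=(alive,v1) N1.N1=(suspect,v1) N1.N2=(dead,v1) N1.N3=(dead,v1) | N3.N0=(alive,v1) N3.N1=(suspect,v1) N3.N2=(dead,v1) N3.N3=(dead,v1)
Op 10: gossip N1<->N2 -> N1.N0=(alive,v1) N1.N1=(suspect,v1) N1.N2=(dead,v1) N1.N3=(dead,v1) | N2.N0=(alive,v1) N2.N1=(suspect,v1) N2.N2=(dead,v1) N2.N3=(dead,v1)
Op 11: N2 marks N1=suspect -> (suspect,v2)
Op 12: gossip N1<->N3 -> N1.N0=(alive,v1) N1.N1=(suspect,v1) N1.N2=(dead,v1) N1.N3=(dead,v1) | N3.N0=(alive,v1) N3.N1=(suspect,v1) N3.N2=(dead,v1) N3.N3=(dead,v1)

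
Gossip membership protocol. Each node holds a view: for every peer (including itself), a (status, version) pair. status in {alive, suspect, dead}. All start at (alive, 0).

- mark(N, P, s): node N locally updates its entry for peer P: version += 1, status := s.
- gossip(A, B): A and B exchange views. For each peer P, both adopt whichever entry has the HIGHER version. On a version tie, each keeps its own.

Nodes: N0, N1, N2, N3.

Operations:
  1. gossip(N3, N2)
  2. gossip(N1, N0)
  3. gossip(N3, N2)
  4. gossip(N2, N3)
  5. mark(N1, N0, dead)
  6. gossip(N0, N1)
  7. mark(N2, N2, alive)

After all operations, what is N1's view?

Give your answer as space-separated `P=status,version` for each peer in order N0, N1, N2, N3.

Op 1: gossip N3<->N2 -> N3.N0=(alive,v0) N3.N1=(alive,v0) N3.N2=(alive,v0) N3.N3=(alive,v0) | N2.N0=(alive,v0) N2.N1=(alive,v0) N2.N2=(alive,v0) N2.N3=(alive,v0)
Op 2: gossip N1<->N0 -> N1.N0=(alive,v0) N1.N1=(alive,v0) N1.N2=(alive,v0) N1.N3=(alive,v0) | N0.N0=(alive,v0) N0.N1=(alive,v0) N0.N2=(alive,v0) N0.N3=(alive,v0)
Op 3: gossip N3<->N2 -> N3.N0=(alive,v0) N3.N1=(alive,v0) N3.N2=(alive,v0) N3.N3=(alive,v0) | N2.N0=(alive,v0) N2.N1=(alive,v0) N2.N2=(alive,v0) N2.N3=(alive,v0)
Op 4: gossip N2<->N3 -> N2.N0=(alive,v0) N2.N1=(alive,v0) N2.N2=(alive,v0) N2.N3=(alive,v0) | N3.N0=(alive,v0) N3.N1=(alive,v0) N3.N2=(alive,v0) N3.N3=(alive,v0)
Op 5: N1 marks N0=dead -> (dead,v1)
Op 6: gossip N0<->N1 -> N0.N0=(dead,v1) N0.N1=(alive,v0) N0.N2=(alive,v0) N0.N3=(alive,v0) | N1.N0=(dead,v1) N1.N1=(alive,v0) N1.N2=(alive,v0) N1.N3=(alive,v0)
Op 7: N2 marks N2=alive -> (alive,v1)

Answer: N0=dead,1 N1=alive,0 N2=alive,0 N3=alive,0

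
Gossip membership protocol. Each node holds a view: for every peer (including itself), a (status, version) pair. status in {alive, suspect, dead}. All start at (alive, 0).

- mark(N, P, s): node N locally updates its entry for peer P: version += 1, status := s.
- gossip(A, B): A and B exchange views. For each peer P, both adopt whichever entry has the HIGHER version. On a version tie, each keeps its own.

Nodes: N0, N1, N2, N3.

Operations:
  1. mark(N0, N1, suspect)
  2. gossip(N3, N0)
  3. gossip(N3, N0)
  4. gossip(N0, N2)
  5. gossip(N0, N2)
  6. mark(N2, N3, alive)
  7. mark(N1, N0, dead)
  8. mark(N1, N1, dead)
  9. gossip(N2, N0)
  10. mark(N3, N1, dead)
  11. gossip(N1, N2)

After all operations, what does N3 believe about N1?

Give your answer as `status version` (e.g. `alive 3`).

Op 1: N0 marks N1=suspect -> (suspect,v1)
Op 2: gossip N3<->N0 -> N3.N0=(alive,v0) N3.N1=(suspect,v1) N3.N2=(alive,v0) N3.N3=(alive,v0) | N0.N0=(alive,v0) N0.N1=(suspect,v1) N0.N2=(alive,v0) N0.N3=(alive,v0)
Op 3: gossip N3<->N0 -> N3.N0=(alive,v0) N3.N1=(suspect,v1) N3.N2=(alive,v0) N3.N3=(alive,v0) | N0.N0=(alive,v0) N0.N1=(suspect,v1) N0.N2=(alive,v0) N0.N3=(alive,v0)
Op 4: gossip N0<->N2 -> N0.N0=(alive,v0) N0.N1=(suspect,v1) N0.N2=(alive,v0) N0.N3=(alive,v0) | N2.N0=(alive,v0) N2.N1=(suspect,v1) N2.N2=(alive,v0) N2.N3=(alive,v0)
Op 5: gossip N0<->N2 -> N0.N0=(alive,v0) N0.N1=(suspect,v1) N0.N2=(alive,v0) N0.N3=(alive,v0) | N2.N0=(alive,v0) N2.N1=(suspect,v1) N2.N2=(alive,v0) N2.N3=(alive,v0)
Op 6: N2 marks N3=alive -> (alive,v1)
Op 7: N1 marks N0=dead -> (dead,v1)
Op 8: N1 marks N1=dead -> (dead,v1)
Op 9: gossip N2<->N0 -> N2.N0=(alive,v0) N2.N1=(suspect,v1) N2.N2=(alive,v0) N2.N3=(alive,v1) | N0.N0=(alive,v0) N0.N1=(suspect,v1) N0.N2=(alive,v0) N0.N3=(alive,v1)
Op 10: N3 marks N1=dead -> (dead,v2)
Op 11: gossip N1<->N2 -> N1.N0=(dead,v1) N1.N1=(dead,v1) N1.N2=(alive,v0) N1.N3=(alive,v1) | N2.N0=(dead,v1) N2.N1=(suspect,v1) N2.N2=(alive,v0) N2.N3=(alive,v1)

Answer: dead 2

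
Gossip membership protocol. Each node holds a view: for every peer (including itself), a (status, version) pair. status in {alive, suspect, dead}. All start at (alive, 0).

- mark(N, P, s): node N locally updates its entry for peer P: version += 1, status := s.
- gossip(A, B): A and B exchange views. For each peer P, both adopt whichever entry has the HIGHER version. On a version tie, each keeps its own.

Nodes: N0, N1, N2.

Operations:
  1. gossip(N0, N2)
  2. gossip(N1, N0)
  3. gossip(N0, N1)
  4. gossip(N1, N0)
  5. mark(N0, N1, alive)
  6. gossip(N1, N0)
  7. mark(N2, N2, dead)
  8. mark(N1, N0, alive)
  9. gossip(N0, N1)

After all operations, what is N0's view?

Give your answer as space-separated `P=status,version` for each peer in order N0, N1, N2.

Op 1: gossip N0<->N2 -> N0.N0=(alive,v0) N0.N1=(alive,v0) N0.N2=(alive,v0) | N2.N0=(alive,v0) N2.N1=(alive,v0) N2.N2=(alive,v0)
Op 2: gossip N1<->N0 -> N1.N0=(alive,v0) N1.N1=(alive,v0) N1.N2=(alive,v0) | N0.N0=(alive,v0) N0.N1=(alive,v0) N0.N2=(alive,v0)
Op 3: gossip N0<->N1 -> N0.N0=(alive,v0) N0.N1=(alive,v0) N0.N2=(alive,v0) | N1.N0=(alive,v0) N1.N1=(alive,v0) N1.N2=(alive,v0)
Op 4: gossip N1<->N0 -> N1.N0=(alive,v0) N1.N1=(alive,v0) N1.N2=(alive,v0) | N0.N0=(alive,v0) N0.N1=(alive,v0) N0.N2=(alive,v0)
Op 5: N0 marks N1=alive -> (alive,v1)
Op 6: gossip N1<->N0 -> N1.N0=(alive,v0) N1.N1=(alive,v1) N1.N2=(alive,v0) | N0.N0=(alive,v0) N0.N1=(alive,v1) N0.N2=(alive,v0)
Op 7: N2 marks N2=dead -> (dead,v1)
Op 8: N1 marks N0=alive -> (alive,v1)
Op 9: gossip N0<->N1 -> N0.N0=(alive,v1) N0.N1=(alive,v1) N0.N2=(alive,v0) | N1.N0=(alive,v1) N1.N1=(alive,v1) N1.N2=(alive,v0)

Answer: N0=alive,1 N1=alive,1 N2=alive,0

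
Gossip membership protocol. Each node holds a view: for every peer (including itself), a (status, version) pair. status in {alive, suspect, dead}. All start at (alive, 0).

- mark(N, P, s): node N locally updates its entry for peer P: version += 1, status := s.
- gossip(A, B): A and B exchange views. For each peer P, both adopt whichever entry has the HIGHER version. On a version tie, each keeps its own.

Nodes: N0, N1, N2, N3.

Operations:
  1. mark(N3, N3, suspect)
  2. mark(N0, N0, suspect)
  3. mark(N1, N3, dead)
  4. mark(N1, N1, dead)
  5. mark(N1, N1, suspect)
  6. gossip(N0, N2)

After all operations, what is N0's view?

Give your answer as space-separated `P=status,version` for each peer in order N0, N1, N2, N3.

Op 1: N3 marks N3=suspect -> (suspect,v1)
Op 2: N0 marks N0=suspect -> (suspect,v1)
Op 3: N1 marks N3=dead -> (dead,v1)
Op 4: N1 marks N1=dead -> (dead,v1)
Op 5: N1 marks N1=suspect -> (suspect,v2)
Op 6: gossip N0<->N2 -> N0.N0=(suspect,v1) N0.N1=(alive,v0) N0.N2=(alive,v0) N0.N3=(alive,v0) | N2.N0=(suspect,v1) N2.N1=(alive,v0) N2.N2=(alive,v0) N2.N3=(alive,v0)

Answer: N0=suspect,1 N1=alive,0 N2=alive,0 N3=alive,0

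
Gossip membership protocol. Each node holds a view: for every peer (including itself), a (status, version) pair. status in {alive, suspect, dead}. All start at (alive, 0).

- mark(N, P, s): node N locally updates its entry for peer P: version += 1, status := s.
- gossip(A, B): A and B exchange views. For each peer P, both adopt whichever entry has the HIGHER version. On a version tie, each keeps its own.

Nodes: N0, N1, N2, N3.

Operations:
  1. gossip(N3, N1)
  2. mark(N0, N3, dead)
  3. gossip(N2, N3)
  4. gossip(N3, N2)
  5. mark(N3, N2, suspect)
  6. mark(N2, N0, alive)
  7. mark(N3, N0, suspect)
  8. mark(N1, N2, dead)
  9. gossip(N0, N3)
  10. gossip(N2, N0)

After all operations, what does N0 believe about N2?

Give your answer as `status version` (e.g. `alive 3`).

Answer: suspect 1

Derivation:
Op 1: gossip N3<->N1 -> N3.N0=(alive,v0) N3.N1=(alive,v0) N3.N2=(alive,v0) N3.N3=(alive,v0) | N1.N0=(alive,v0) N1.N1=(alive,v0) N1.N2=(alive,v0) N1.N3=(alive,v0)
Op 2: N0 marks N3=dead -> (dead,v1)
Op 3: gossip N2<->N3 -> N2.N0=(alive,v0) N2.N1=(alive,v0) N2.N2=(alive,v0) N2.N3=(alive,v0) | N3.N0=(alive,v0) N3.N1=(alive,v0) N3.N2=(alive,v0) N3.N3=(alive,v0)
Op 4: gossip N3<->N2 -> N3.N0=(alive,v0) N3.N1=(alive,v0) N3.N2=(alive,v0) N3.N3=(alive,v0) | N2.N0=(alive,v0) N2.N1=(alive,v0) N2.N2=(alive,v0) N2.N3=(alive,v0)
Op 5: N3 marks N2=suspect -> (suspect,v1)
Op 6: N2 marks N0=alive -> (alive,v1)
Op 7: N3 marks N0=suspect -> (suspect,v1)
Op 8: N1 marks N2=dead -> (dead,v1)
Op 9: gossip N0<->N3 -> N0.N0=(suspect,v1) N0.N1=(alive,v0) N0.N2=(suspect,v1) N0.N3=(dead,v1) | N3.N0=(suspect,v1) N3.N1=(alive,v0) N3.N2=(suspect,v1) N3.N3=(dead,v1)
Op 10: gossip N2<->N0 -> N2.N0=(alive,v1) N2.N1=(alive,v0) N2.N2=(suspect,v1) N2.N3=(dead,v1) | N0.N0=(suspect,v1) N0.N1=(alive,v0) N0.N2=(suspect,v1) N0.N3=(dead,v1)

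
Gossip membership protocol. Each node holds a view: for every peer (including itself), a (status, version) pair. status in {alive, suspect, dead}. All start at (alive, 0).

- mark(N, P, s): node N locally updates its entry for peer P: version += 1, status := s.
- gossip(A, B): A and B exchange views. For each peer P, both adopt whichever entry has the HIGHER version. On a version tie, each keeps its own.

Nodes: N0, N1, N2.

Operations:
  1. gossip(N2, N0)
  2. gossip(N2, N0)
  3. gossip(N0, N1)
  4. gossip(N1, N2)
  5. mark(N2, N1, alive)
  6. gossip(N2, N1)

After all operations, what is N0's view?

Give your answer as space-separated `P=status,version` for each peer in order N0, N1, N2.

Answer: N0=alive,0 N1=alive,0 N2=alive,0

Derivation:
Op 1: gossip N2<->N0 -> N2.N0=(alive,v0) N2.N1=(alive,v0) N2.N2=(alive,v0) | N0.N0=(alive,v0) N0.N1=(alive,v0) N0.N2=(alive,v0)
Op 2: gossip N2<->N0 -> N2.N0=(alive,v0) N2.N1=(alive,v0) N2.N2=(alive,v0) | N0.N0=(alive,v0) N0.N1=(alive,v0) N0.N2=(alive,v0)
Op 3: gossip N0<->N1 -> N0.N0=(alive,v0) N0.N1=(alive,v0) N0.N2=(alive,v0) | N1.N0=(alive,v0) N1.N1=(alive,v0) N1.N2=(alive,v0)
Op 4: gossip N1<->N2 -> N1.N0=(alive,v0) N1.N1=(alive,v0) N1.N2=(alive,v0) | N2.N0=(alive,v0) N2.N1=(alive,v0) N2.N2=(alive,v0)
Op 5: N2 marks N1=alive -> (alive,v1)
Op 6: gossip N2<->N1 -> N2.N0=(alive,v0) N2.N1=(alive,v1) N2.N2=(alive,v0) | N1.N0=(alive,v0) N1.N1=(alive,v1) N1.N2=(alive,v0)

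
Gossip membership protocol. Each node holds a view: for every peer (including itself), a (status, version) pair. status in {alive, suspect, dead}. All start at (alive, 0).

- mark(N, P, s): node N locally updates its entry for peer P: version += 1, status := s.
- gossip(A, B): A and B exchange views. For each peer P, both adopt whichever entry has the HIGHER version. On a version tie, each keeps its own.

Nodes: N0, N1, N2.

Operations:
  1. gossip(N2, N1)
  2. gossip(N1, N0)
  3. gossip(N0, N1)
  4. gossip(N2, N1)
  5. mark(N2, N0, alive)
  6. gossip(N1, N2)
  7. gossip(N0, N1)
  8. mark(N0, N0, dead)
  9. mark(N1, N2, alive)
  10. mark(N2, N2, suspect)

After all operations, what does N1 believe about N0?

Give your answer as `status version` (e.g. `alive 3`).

Answer: alive 1

Derivation:
Op 1: gossip N2<->N1 -> N2.N0=(alive,v0) N2.N1=(alive,v0) N2.N2=(alive,v0) | N1.N0=(alive,v0) N1.N1=(alive,v0) N1.N2=(alive,v0)
Op 2: gossip N1<->N0 -> N1.N0=(alive,v0) N1.N1=(alive,v0) N1.N2=(alive,v0) | N0.N0=(alive,v0) N0.N1=(alive,v0) N0.N2=(alive,v0)
Op 3: gossip N0<->N1 -> N0.N0=(alive,v0) N0.N1=(alive,v0) N0.N2=(alive,v0) | N1.N0=(alive,v0) N1.N1=(alive,v0) N1.N2=(alive,v0)
Op 4: gossip N2<->N1 -> N2.N0=(alive,v0) N2.N1=(alive,v0) N2.N2=(alive,v0) | N1.N0=(alive,v0) N1.N1=(alive,v0) N1.N2=(alive,v0)
Op 5: N2 marks N0=alive -> (alive,v1)
Op 6: gossip N1<->N2 -> N1.N0=(alive,v1) N1.N1=(alive,v0) N1.N2=(alive,v0) | N2.N0=(alive,v1) N2.N1=(alive,v0) N2.N2=(alive,v0)
Op 7: gossip N0<->N1 -> N0.N0=(alive,v1) N0.N1=(alive,v0) N0.N2=(alive,v0) | N1.N0=(alive,v1) N1.N1=(alive,v0) N1.N2=(alive,v0)
Op 8: N0 marks N0=dead -> (dead,v2)
Op 9: N1 marks N2=alive -> (alive,v1)
Op 10: N2 marks N2=suspect -> (suspect,v1)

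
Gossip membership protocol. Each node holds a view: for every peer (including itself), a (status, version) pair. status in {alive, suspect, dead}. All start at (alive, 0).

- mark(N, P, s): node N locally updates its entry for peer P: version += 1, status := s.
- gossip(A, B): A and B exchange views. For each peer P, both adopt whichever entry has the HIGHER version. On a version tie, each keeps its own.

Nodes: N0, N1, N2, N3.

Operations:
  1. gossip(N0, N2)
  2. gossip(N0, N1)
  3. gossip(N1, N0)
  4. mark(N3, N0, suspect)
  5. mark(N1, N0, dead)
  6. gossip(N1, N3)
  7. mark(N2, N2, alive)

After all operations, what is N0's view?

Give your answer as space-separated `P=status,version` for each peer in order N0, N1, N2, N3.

Op 1: gossip N0<->N2 -> N0.N0=(alive,v0) N0.N1=(alive,v0) N0.N2=(alive,v0) N0.N3=(alive,v0) | N2.N0=(alive,v0) N2.N1=(alive,v0) N2.N2=(alive,v0) N2.N3=(alive,v0)
Op 2: gossip N0<->N1 -> N0.N0=(alive,v0) N0.N1=(alive,v0) N0.N2=(alive,v0) N0.N3=(alive,v0) | N1.N0=(alive,v0) N1.N1=(alive,v0) N1.N2=(alive,v0) N1.N3=(alive,v0)
Op 3: gossip N1<->N0 -> N1.N0=(alive,v0) N1.N1=(alive,v0) N1.N2=(alive,v0) N1.N3=(alive,v0) | N0.N0=(alive,v0) N0.N1=(alive,v0) N0.N2=(alive,v0) N0.N3=(alive,v0)
Op 4: N3 marks N0=suspect -> (suspect,v1)
Op 5: N1 marks N0=dead -> (dead,v1)
Op 6: gossip N1<->N3 -> N1.N0=(dead,v1) N1.N1=(alive,v0) N1.N2=(alive,v0) N1.N3=(alive,v0) | N3.N0=(suspect,v1) N3.N1=(alive,v0) N3.N2=(alive,v0) N3.N3=(alive,v0)
Op 7: N2 marks N2=alive -> (alive,v1)

Answer: N0=alive,0 N1=alive,0 N2=alive,0 N3=alive,0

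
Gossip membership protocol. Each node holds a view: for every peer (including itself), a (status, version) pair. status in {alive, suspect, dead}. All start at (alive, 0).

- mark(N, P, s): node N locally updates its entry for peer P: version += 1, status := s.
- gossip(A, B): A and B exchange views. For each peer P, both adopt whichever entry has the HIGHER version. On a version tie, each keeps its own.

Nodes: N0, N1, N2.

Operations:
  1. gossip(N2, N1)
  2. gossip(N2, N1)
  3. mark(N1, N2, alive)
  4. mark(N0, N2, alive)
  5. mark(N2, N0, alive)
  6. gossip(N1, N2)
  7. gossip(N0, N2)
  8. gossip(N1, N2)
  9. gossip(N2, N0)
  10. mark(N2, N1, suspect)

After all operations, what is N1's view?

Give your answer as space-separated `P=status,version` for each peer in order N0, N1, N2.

Op 1: gossip N2<->N1 -> N2.N0=(alive,v0) N2.N1=(alive,v0) N2.N2=(alive,v0) | N1.N0=(alive,v0) N1.N1=(alive,v0) N1.N2=(alive,v0)
Op 2: gossip N2<->N1 -> N2.N0=(alive,v0) N2.N1=(alive,v0) N2.N2=(alive,v0) | N1.N0=(alive,v0) N1.N1=(alive,v0) N1.N2=(alive,v0)
Op 3: N1 marks N2=alive -> (alive,v1)
Op 4: N0 marks N2=alive -> (alive,v1)
Op 5: N2 marks N0=alive -> (alive,v1)
Op 6: gossip N1<->N2 -> N1.N0=(alive,v1) N1.N1=(alive,v0) N1.N2=(alive,v1) | N2.N0=(alive,v1) N2.N1=(alive,v0) N2.N2=(alive,v1)
Op 7: gossip N0<->N2 -> N0.N0=(alive,v1) N0.N1=(alive,v0) N0.N2=(alive,v1) | N2.N0=(alive,v1) N2.N1=(alive,v0) N2.N2=(alive,v1)
Op 8: gossip N1<->N2 -> N1.N0=(alive,v1) N1.N1=(alive,v0) N1.N2=(alive,v1) | N2.N0=(alive,v1) N2.N1=(alive,v0) N2.N2=(alive,v1)
Op 9: gossip N2<->N0 -> N2.N0=(alive,v1) N2.N1=(alive,v0) N2.N2=(alive,v1) | N0.N0=(alive,v1) N0.N1=(alive,v0) N0.N2=(alive,v1)
Op 10: N2 marks N1=suspect -> (suspect,v1)

Answer: N0=alive,1 N1=alive,0 N2=alive,1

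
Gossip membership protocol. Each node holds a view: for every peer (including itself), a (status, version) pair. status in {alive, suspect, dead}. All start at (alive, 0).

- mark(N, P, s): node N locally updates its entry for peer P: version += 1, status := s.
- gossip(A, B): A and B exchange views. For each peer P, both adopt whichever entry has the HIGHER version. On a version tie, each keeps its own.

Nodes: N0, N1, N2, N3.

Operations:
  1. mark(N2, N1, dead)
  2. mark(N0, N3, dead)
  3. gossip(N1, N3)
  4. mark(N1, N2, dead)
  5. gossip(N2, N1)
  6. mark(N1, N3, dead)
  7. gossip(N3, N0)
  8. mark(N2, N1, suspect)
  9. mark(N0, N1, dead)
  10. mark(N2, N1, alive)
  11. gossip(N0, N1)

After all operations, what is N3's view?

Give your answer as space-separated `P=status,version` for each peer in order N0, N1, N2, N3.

Answer: N0=alive,0 N1=alive,0 N2=alive,0 N3=dead,1

Derivation:
Op 1: N2 marks N1=dead -> (dead,v1)
Op 2: N0 marks N3=dead -> (dead,v1)
Op 3: gossip N1<->N3 -> N1.N0=(alive,v0) N1.N1=(alive,v0) N1.N2=(alive,v0) N1.N3=(alive,v0) | N3.N0=(alive,v0) N3.N1=(alive,v0) N3.N2=(alive,v0) N3.N3=(alive,v0)
Op 4: N1 marks N2=dead -> (dead,v1)
Op 5: gossip N2<->N1 -> N2.N0=(alive,v0) N2.N1=(dead,v1) N2.N2=(dead,v1) N2.N3=(alive,v0) | N1.N0=(alive,v0) N1.N1=(dead,v1) N1.N2=(dead,v1) N1.N3=(alive,v0)
Op 6: N1 marks N3=dead -> (dead,v1)
Op 7: gossip N3<->N0 -> N3.N0=(alive,v0) N3.N1=(alive,v0) N3.N2=(alive,v0) N3.N3=(dead,v1) | N0.N0=(alive,v0) N0.N1=(alive,v0) N0.N2=(alive,v0) N0.N3=(dead,v1)
Op 8: N2 marks N1=suspect -> (suspect,v2)
Op 9: N0 marks N1=dead -> (dead,v1)
Op 10: N2 marks N1=alive -> (alive,v3)
Op 11: gossip N0<->N1 -> N0.N0=(alive,v0) N0.N1=(dead,v1) N0.N2=(dead,v1) N0.N3=(dead,v1) | N1.N0=(alive,v0) N1.N1=(dead,v1) N1.N2=(dead,v1) N1.N3=(dead,v1)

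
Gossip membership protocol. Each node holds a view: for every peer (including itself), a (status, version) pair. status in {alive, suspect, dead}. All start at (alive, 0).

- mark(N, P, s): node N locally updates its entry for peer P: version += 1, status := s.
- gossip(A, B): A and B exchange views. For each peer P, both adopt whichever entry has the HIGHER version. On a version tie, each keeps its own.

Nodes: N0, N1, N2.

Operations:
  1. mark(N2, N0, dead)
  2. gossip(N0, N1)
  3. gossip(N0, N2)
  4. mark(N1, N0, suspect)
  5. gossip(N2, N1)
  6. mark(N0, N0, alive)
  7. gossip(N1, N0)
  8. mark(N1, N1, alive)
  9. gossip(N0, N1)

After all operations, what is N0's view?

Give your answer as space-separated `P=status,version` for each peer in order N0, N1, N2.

Op 1: N2 marks N0=dead -> (dead,v1)
Op 2: gossip N0<->N1 -> N0.N0=(alive,v0) N0.N1=(alive,v0) N0.N2=(alive,v0) | N1.N0=(alive,v0) N1.N1=(alive,v0) N1.N2=(alive,v0)
Op 3: gossip N0<->N2 -> N0.N0=(dead,v1) N0.N1=(alive,v0) N0.N2=(alive,v0) | N2.N0=(dead,v1) N2.N1=(alive,v0) N2.N2=(alive,v0)
Op 4: N1 marks N0=suspect -> (suspect,v1)
Op 5: gossip N2<->N1 -> N2.N0=(dead,v1) N2.N1=(alive,v0) N2.N2=(alive,v0) | N1.N0=(suspect,v1) N1.N1=(alive,v0) N1.N2=(alive,v0)
Op 6: N0 marks N0=alive -> (alive,v2)
Op 7: gossip N1<->N0 -> N1.N0=(alive,v2) N1.N1=(alive,v0) N1.N2=(alive,v0) | N0.N0=(alive,v2) N0.N1=(alive,v0) N0.N2=(alive,v0)
Op 8: N1 marks N1=alive -> (alive,v1)
Op 9: gossip N0<->N1 -> N0.N0=(alive,v2) N0.N1=(alive,v1) N0.N2=(alive,v0) | N1.N0=(alive,v2) N1.N1=(alive,v1) N1.N2=(alive,v0)

Answer: N0=alive,2 N1=alive,1 N2=alive,0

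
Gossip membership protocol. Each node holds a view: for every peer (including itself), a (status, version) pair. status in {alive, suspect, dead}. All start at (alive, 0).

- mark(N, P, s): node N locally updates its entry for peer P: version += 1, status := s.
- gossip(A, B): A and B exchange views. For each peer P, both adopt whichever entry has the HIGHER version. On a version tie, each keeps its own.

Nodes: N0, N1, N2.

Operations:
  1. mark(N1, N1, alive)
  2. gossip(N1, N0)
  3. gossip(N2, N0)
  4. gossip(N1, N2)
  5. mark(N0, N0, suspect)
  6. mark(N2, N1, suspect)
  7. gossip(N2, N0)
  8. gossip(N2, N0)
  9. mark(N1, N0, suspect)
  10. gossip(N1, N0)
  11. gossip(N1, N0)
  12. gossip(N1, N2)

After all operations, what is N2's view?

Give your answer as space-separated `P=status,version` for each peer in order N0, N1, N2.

Op 1: N1 marks N1=alive -> (alive,v1)
Op 2: gossip N1<->N0 -> N1.N0=(alive,v0) N1.N1=(alive,v1) N1.N2=(alive,v0) | N0.N0=(alive,v0) N0.N1=(alive,v1) N0.N2=(alive,v0)
Op 3: gossip N2<->N0 -> N2.N0=(alive,v0) N2.N1=(alive,v1) N2.N2=(alive,v0) | N0.N0=(alive,v0) N0.N1=(alive,v1) N0.N2=(alive,v0)
Op 4: gossip N1<->N2 -> N1.N0=(alive,v0) N1.N1=(alive,v1) N1.N2=(alive,v0) | N2.N0=(alive,v0) N2.N1=(alive,v1) N2.N2=(alive,v0)
Op 5: N0 marks N0=suspect -> (suspect,v1)
Op 6: N2 marks N1=suspect -> (suspect,v2)
Op 7: gossip N2<->N0 -> N2.N0=(suspect,v1) N2.N1=(suspect,v2) N2.N2=(alive,v0) | N0.N0=(suspect,v1) N0.N1=(suspect,v2) N0.N2=(alive,v0)
Op 8: gossip N2<->N0 -> N2.N0=(suspect,v1) N2.N1=(suspect,v2) N2.N2=(alive,v0) | N0.N0=(suspect,v1) N0.N1=(suspect,v2) N0.N2=(alive,v0)
Op 9: N1 marks N0=suspect -> (suspect,v1)
Op 10: gossip N1<->N0 -> N1.N0=(suspect,v1) N1.N1=(suspect,v2) N1.N2=(alive,v0) | N0.N0=(suspect,v1) N0.N1=(suspect,v2) N0.N2=(alive,v0)
Op 11: gossip N1<->N0 -> N1.N0=(suspect,v1) N1.N1=(suspect,v2) N1.N2=(alive,v0) | N0.N0=(suspect,v1) N0.N1=(suspect,v2) N0.N2=(alive,v0)
Op 12: gossip N1<->N2 -> N1.N0=(suspect,v1) N1.N1=(suspect,v2) N1.N2=(alive,v0) | N2.N0=(suspect,v1) N2.N1=(suspect,v2) N2.N2=(alive,v0)

Answer: N0=suspect,1 N1=suspect,2 N2=alive,0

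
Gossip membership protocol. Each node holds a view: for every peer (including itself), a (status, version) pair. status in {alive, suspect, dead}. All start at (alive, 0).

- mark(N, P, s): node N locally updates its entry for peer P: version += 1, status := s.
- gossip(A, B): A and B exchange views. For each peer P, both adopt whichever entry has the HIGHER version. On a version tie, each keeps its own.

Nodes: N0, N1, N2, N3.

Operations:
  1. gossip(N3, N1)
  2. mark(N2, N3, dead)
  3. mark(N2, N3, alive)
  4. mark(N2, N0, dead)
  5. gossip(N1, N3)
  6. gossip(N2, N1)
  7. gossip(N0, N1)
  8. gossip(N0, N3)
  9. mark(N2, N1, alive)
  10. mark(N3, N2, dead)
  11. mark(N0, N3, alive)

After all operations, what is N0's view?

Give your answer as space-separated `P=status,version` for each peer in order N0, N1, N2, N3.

Op 1: gossip N3<->N1 -> N3.N0=(alive,v0) N3.N1=(alive,v0) N3.N2=(alive,v0) N3.N3=(alive,v0) | N1.N0=(alive,v0) N1.N1=(alive,v0) N1.N2=(alive,v0) N1.N3=(alive,v0)
Op 2: N2 marks N3=dead -> (dead,v1)
Op 3: N2 marks N3=alive -> (alive,v2)
Op 4: N2 marks N0=dead -> (dead,v1)
Op 5: gossip N1<->N3 -> N1.N0=(alive,v0) N1.N1=(alive,v0) N1.N2=(alive,v0) N1.N3=(alive,v0) | N3.N0=(alive,v0) N3.N1=(alive,v0) N3.N2=(alive,v0) N3.N3=(alive,v0)
Op 6: gossip N2<->N1 -> N2.N0=(dead,v1) N2.N1=(alive,v0) N2.N2=(alive,v0) N2.N3=(alive,v2) | N1.N0=(dead,v1) N1.N1=(alive,v0) N1.N2=(alive,v0) N1.N3=(alive,v2)
Op 7: gossip N0<->N1 -> N0.N0=(dead,v1) N0.N1=(alive,v0) N0.N2=(alive,v0) N0.N3=(alive,v2) | N1.N0=(dead,v1) N1.N1=(alive,v0) N1.N2=(alive,v0) N1.N3=(alive,v2)
Op 8: gossip N0<->N3 -> N0.N0=(dead,v1) N0.N1=(alive,v0) N0.N2=(alive,v0) N0.N3=(alive,v2) | N3.N0=(dead,v1) N3.N1=(alive,v0) N3.N2=(alive,v0) N3.N3=(alive,v2)
Op 9: N2 marks N1=alive -> (alive,v1)
Op 10: N3 marks N2=dead -> (dead,v1)
Op 11: N0 marks N3=alive -> (alive,v3)

Answer: N0=dead,1 N1=alive,0 N2=alive,0 N3=alive,3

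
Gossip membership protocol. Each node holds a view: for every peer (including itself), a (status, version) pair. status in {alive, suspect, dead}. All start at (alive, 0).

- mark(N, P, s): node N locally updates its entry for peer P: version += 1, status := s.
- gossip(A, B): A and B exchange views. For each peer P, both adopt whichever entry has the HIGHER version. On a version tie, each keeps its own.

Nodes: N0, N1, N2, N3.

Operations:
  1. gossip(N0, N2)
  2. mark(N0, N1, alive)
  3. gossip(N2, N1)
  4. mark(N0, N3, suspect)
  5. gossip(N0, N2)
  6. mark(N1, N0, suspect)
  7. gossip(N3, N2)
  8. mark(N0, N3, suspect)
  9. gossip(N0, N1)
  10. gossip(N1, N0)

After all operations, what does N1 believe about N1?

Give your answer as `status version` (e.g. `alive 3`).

Op 1: gossip N0<->N2 -> N0.N0=(alive,v0) N0.N1=(alive,v0) N0.N2=(alive,v0) N0.N3=(alive,v0) | N2.N0=(alive,v0) N2.N1=(alive,v0) N2.N2=(alive,v0) N2.N3=(alive,v0)
Op 2: N0 marks N1=alive -> (alive,v1)
Op 3: gossip N2<->N1 -> N2.N0=(alive,v0) N2.N1=(alive,v0) N2.N2=(alive,v0) N2.N3=(alive,v0) | N1.N0=(alive,v0) N1.N1=(alive,v0) N1.N2=(alive,v0) N1.N3=(alive,v0)
Op 4: N0 marks N3=suspect -> (suspect,v1)
Op 5: gossip N0<->N2 -> N0.N0=(alive,v0) N0.N1=(alive,v1) N0.N2=(alive,v0) N0.N3=(suspect,v1) | N2.N0=(alive,v0) N2.N1=(alive,v1) N2.N2=(alive,v0) N2.N3=(suspect,v1)
Op 6: N1 marks N0=suspect -> (suspect,v1)
Op 7: gossip N3<->N2 -> N3.N0=(alive,v0) N3.N1=(alive,v1) N3.N2=(alive,v0) N3.N3=(suspect,v1) | N2.N0=(alive,v0) N2.N1=(alive,v1) N2.N2=(alive,v0) N2.N3=(suspect,v1)
Op 8: N0 marks N3=suspect -> (suspect,v2)
Op 9: gossip N0<->N1 -> N0.N0=(suspect,v1) N0.N1=(alive,v1) N0.N2=(alive,v0) N0.N3=(suspect,v2) | N1.N0=(suspect,v1) N1.N1=(alive,v1) N1.N2=(alive,v0) N1.N3=(suspect,v2)
Op 10: gossip N1<->N0 -> N1.N0=(suspect,v1) N1.N1=(alive,v1) N1.N2=(alive,v0) N1.N3=(suspect,v2) | N0.N0=(suspect,v1) N0.N1=(alive,v1) N0.N2=(alive,v0) N0.N3=(suspect,v2)

Answer: alive 1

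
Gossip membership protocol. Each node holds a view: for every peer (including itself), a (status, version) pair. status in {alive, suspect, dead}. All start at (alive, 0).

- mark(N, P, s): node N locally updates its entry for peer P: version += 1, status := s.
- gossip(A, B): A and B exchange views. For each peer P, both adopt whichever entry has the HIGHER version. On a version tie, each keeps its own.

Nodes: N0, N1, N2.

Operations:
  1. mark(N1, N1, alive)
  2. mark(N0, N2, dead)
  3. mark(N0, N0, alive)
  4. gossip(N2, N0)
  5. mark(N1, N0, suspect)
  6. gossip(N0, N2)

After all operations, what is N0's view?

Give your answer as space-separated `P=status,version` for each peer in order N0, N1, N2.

Answer: N0=alive,1 N1=alive,0 N2=dead,1

Derivation:
Op 1: N1 marks N1=alive -> (alive,v1)
Op 2: N0 marks N2=dead -> (dead,v1)
Op 3: N0 marks N0=alive -> (alive,v1)
Op 4: gossip N2<->N0 -> N2.N0=(alive,v1) N2.N1=(alive,v0) N2.N2=(dead,v1) | N0.N0=(alive,v1) N0.N1=(alive,v0) N0.N2=(dead,v1)
Op 5: N1 marks N0=suspect -> (suspect,v1)
Op 6: gossip N0<->N2 -> N0.N0=(alive,v1) N0.N1=(alive,v0) N0.N2=(dead,v1) | N2.N0=(alive,v1) N2.N1=(alive,v0) N2.N2=(dead,v1)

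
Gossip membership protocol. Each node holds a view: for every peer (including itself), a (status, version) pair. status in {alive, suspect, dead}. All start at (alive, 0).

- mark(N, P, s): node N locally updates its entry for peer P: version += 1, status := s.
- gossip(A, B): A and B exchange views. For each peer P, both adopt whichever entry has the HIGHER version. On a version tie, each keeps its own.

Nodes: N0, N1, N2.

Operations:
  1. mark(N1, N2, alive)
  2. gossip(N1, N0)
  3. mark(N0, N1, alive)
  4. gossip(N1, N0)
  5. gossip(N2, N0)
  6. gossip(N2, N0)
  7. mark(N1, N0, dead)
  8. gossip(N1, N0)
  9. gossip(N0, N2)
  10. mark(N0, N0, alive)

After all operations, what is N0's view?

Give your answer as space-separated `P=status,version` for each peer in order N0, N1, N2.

Answer: N0=alive,2 N1=alive,1 N2=alive,1

Derivation:
Op 1: N1 marks N2=alive -> (alive,v1)
Op 2: gossip N1<->N0 -> N1.N0=(alive,v0) N1.N1=(alive,v0) N1.N2=(alive,v1) | N0.N0=(alive,v0) N0.N1=(alive,v0) N0.N2=(alive,v1)
Op 3: N0 marks N1=alive -> (alive,v1)
Op 4: gossip N1<->N0 -> N1.N0=(alive,v0) N1.N1=(alive,v1) N1.N2=(alive,v1) | N0.N0=(alive,v0) N0.N1=(alive,v1) N0.N2=(alive,v1)
Op 5: gossip N2<->N0 -> N2.N0=(alive,v0) N2.N1=(alive,v1) N2.N2=(alive,v1) | N0.N0=(alive,v0) N0.N1=(alive,v1) N0.N2=(alive,v1)
Op 6: gossip N2<->N0 -> N2.N0=(alive,v0) N2.N1=(alive,v1) N2.N2=(alive,v1) | N0.N0=(alive,v0) N0.N1=(alive,v1) N0.N2=(alive,v1)
Op 7: N1 marks N0=dead -> (dead,v1)
Op 8: gossip N1<->N0 -> N1.N0=(dead,v1) N1.N1=(alive,v1) N1.N2=(alive,v1) | N0.N0=(dead,v1) N0.N1=(alive,v1) N0.N2=(alive,v1)
Op 9: gossip N0<->N2 -> N0.N0=(dead,v1) N0.N1=(alive,v1) N0.N2=(alive,v1) | N2.N0=(dead,v1) N2.N1=(alive,v1) N2.N2=(alive,v1)
Op 10: N0 marks N0=alive -> (alive,v2)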